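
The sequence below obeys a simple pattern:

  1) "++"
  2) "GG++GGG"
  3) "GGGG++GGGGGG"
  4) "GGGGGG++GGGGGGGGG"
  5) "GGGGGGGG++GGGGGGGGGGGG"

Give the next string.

GGGGGGGGGG++GGGGGGGGGGGGGGG

s(k+1) = GG·s(k)·GGG, so each term gains GG as a prefix and GGG as a suffix.
One more step from GGGGGGGG++GGGGGGGGGGGG gives the answer.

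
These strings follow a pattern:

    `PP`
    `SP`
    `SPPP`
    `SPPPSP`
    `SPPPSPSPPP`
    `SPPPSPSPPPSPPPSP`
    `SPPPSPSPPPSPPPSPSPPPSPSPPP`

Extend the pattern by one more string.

SPPPSPSPPPSPPPSPSPPPSPSPPPSPPPSPSPPPSPPPSP

Each term (from the third on) is the previous term followed by the one before it: term 3 = SP·PP = SPPP.
Continuing: SPPPSPSPPPSPPPSPSPPPSPSPPP · SPPPSPSPPPSPPPSP gives term 8.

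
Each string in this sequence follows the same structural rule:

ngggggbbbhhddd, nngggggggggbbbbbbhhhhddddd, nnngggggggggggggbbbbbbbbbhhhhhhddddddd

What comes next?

Each string has the form n^{n} g^{4n+1} b^{3n} h^{2n} d^{2n+1} (n = 1, 2, …).
At n = 4 the blocks have lengths 4, 17, 12, 8, 9.

nnnngggggggggggggggggbbbbbbbbbbbbhhhhhhhhddddddddd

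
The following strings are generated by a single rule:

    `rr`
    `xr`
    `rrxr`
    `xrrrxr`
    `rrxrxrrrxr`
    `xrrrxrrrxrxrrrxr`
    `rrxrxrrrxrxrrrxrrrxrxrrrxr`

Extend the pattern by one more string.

This is a Fibonacci-style word recurrence s(k) = s(k−2)·s(k−1): e.g. rr·xr = rrxr.
The next term joins xrrrxrrrxrxrrrxr and rrxrxrrrxrxrrrxrrrxrxrrrxr.

xrrrxrrrxrxrrrxrrrxrxrrrxrxrrrxrrrxrxrrrxr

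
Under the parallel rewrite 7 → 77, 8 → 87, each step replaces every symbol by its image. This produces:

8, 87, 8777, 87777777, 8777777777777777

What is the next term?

φ(8777777777777777) expands symbol-by-symbol to 87 77 77 77 77 77 77 77 77 77 77 77 77 77 77 77; joining the 16 pieces gives the next term.

87777777777777777777777777777777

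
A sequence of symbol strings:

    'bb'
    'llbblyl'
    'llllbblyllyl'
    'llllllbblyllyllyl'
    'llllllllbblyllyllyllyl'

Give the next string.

Each term wraps the previous one in ll on the left and lyl on the right.
One more step from llllllllbblyllyllyllyl gives the answer.

llllllllllbblyllyllyllyllyl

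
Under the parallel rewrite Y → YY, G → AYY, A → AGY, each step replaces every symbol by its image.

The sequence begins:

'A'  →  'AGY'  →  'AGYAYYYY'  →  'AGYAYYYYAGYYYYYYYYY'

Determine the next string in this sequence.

AGYAYYYYAGYYYYYYYYYAGYAYYYYYYYYYYYYYYYYYYYY

φ(AGYAYYYYAGYYYYYYYYY) expands symbol-by-symbol to AGY AYY YY AGY YY YY YY YY AGY AYY YY YY YY YY YY YY YY YY YY; joining the 19 pieces gives the next term.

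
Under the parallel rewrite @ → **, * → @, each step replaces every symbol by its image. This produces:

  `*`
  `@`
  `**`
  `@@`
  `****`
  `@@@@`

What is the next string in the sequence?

Apply φ to @@@@ symbol by symbol: @→**, @→**, @→**, @→**; joined: ** ** ** **.

********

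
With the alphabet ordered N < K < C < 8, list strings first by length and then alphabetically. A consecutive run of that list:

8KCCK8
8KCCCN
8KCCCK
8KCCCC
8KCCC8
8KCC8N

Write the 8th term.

Stepping forward 2 times from 8KCC8N: 8KCC8N → 8KCC8K, then the target.

8KCC8C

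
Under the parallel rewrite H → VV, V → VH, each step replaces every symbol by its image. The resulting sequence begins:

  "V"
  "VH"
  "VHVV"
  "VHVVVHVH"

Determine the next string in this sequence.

VHVVVHVHVHVVVHVV

Apply φ to VHVVVHVH symbol by symbol: V→VH, H→VV, V→VH, V→VH, V→VH, H→VV, V→VH, H→VV; joined: VH VV VH VH VH VV VH VV.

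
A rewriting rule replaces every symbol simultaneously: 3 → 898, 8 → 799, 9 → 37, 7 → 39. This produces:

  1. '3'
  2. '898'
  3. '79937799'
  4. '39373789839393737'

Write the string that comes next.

Applying the rule to each of the 17 symbols of 39373789839393737 gives the pieces 898 37 898 39 898 39 799 37 799 898 37 898 37 898 39 898 39, which concatenate to the answer.

8983789839898397993779989837898378983989839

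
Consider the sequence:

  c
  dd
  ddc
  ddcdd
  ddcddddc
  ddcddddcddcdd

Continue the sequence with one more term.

ddcddddcddcddddcddddc

From term 3 onward, concatenate the last term with the second-to-last: dd·c = ddc, ddc·dd = ddcdd, …
The next term joins ddcddddcddcdd and ddcddddc.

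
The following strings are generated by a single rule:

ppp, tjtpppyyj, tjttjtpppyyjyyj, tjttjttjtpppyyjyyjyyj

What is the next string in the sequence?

tjttjttjttjtpppyyjyyjyyjyyj

s(k+1) = tjt·s(k)·yyj, so each term gains tjt as a prefix and yyj as a suffix.
One more step from tjttjttjtpppyyjyyjyyj gives the answer.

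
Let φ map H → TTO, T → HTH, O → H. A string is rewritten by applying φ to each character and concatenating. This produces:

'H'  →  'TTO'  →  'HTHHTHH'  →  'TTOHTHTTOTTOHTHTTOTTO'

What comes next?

Rewriting the 21 symbols of TTOHTHTTOTTOHTHTTOTTO one by one yields HTH HTH H TTO HTH TTO HTH HTH H HTH HTH H TTO HTH TTO HTH HTH H HTH HTH H; concatenated:

HTHHTHHTTOHTHTTOHTHHTHHHTHHTHHTTOHTHTTOHTHHTHHHTHHTHH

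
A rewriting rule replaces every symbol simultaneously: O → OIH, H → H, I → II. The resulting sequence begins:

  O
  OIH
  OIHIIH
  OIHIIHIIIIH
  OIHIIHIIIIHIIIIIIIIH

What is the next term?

Replace each of the 20 characters of OIHIIHIIIIHIIIIIIIIH in place — OIH II H II II H II II II II H II II II II II II II II H — and concatenate.

OIHIIHIIIIHIIIIIIIIHIIIIIIIIIIIIIIIIH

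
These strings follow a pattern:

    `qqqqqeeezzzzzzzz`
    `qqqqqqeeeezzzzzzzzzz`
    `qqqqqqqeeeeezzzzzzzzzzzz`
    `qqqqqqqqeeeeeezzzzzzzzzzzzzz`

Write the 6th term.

Term n consists of n+2 q's, followed by n e's, followed by 2n+2 z's, where the shown terms are n = 3, 4, 5, 6.
Setting n = 8 gives 10, 8, 18 characters in each block.

qqqqqqqqqqeeeeeeeezzzzzzzzzzzzzzzzzz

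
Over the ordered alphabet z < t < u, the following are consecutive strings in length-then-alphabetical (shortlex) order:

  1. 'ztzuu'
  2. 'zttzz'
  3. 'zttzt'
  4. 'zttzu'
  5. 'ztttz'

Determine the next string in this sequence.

Find the rightmost character of ztttz below u, bump it to the next letter, and reset everything to its right to z.

ztttt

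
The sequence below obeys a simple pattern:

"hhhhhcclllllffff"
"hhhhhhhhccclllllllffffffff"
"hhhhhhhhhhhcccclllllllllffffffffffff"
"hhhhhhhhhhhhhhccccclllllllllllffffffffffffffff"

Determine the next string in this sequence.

hhhhhhhhhhhhhhhhhcccccclllllllllllllffffffffffffffffffff

The n-th term is 3n+2 h's then n+1 c's then 2n+3 l's then 4n f's (n = 1, 2, …).
For the next term, n = 5, so the run lengths are 17, 6, 13, 20.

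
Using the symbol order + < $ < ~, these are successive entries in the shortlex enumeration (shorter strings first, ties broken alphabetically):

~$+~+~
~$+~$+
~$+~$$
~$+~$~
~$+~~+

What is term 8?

~$$+++

Advancing 3 positions from ~$+~~+ through ~$+~~+ → ~$+~~$ → ~$+~~~ reaches term 8.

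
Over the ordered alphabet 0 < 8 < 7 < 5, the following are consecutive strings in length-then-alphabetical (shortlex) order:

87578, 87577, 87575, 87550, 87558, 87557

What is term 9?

Stepping forward 3 times from 87557: 87557 → 87555 → 85000, then the target.

85008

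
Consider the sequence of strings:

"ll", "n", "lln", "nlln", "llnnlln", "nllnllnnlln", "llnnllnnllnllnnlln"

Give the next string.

nllnllnnllnllnnllnnllnllnnlln

From term 3 onward, concatenate the second-to-last term with the last: ll·n = lln, n·lln = nlln, …
The next term joins nllnllnnlln and llnnllnnllnllnnlln.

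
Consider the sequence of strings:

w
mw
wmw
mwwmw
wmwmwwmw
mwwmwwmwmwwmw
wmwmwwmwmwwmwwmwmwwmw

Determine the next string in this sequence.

mwwmwwmwmwwmwwmwmwwmwmwwmwwmwmwwmw

From term 3 onward, concatenate the second-to-last term with the last: w·mw = wmw, mw·wmw = mwwmw, …
Continuing: mwwmwwmwmwwmw · wmwmwwmwmwwmwwmwmwwmw gives term 8.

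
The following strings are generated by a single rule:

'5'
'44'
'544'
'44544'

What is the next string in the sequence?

Each term (from the third on) is the two preceding terms concatenated in order: term 3 = 5·44 = 544.
Continuing: 544 · 44544 gives term 5.

54444544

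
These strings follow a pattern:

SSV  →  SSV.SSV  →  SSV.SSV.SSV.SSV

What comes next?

s(k+1) = s(k)·.·s(k) — each term doubles the last with '.' between the halves.
One more doubling of SSV.SSV.SSV.SSV gives the answer.

SSV.SSV.SSV.SSV.SSV.SSV.SSV.SSV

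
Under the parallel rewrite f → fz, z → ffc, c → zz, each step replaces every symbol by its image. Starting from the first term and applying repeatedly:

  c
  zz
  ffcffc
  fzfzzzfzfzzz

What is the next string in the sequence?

Apply φ to fzfzzzfzfzzz symbol by symbol: f→fz, z→ffc, f→fz, z→ffc, z→ffc, z→ffc, f→fz, z→ffc, f→fz, z→ffc, z→ffc, z→ffc; joined: fz ffc fz ffc ffc ffc fz ffc fz ffc ffc ffc.

fzffcfzffcffcffcfzffcfzffcffcffc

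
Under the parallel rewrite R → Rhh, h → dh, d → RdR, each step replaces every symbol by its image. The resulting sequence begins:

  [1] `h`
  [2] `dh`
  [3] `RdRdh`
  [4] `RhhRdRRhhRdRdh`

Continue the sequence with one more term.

Rewriting the 14 symbols of RhhRdRRhhRdRdh one by one yields Rhh dh dh Rhh RdR Rhh Rhh dh dh Rhh RdR Rhh RdR dh; concatenated:

RhhdhdhRhhRdRRhhRhhdhdhRhhRdRRhhRdRdh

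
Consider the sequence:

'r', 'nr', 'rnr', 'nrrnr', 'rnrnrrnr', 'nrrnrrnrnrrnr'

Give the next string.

This is a Fibonacci-style word recurrence s(k) = s(k−2)·s(k−1): e.g. r·nr = rnr.
So term 7 is rnrnrrnr·nrrnrrnrnrrnr.

rnrnrrnrnrrnrrnrnrrnr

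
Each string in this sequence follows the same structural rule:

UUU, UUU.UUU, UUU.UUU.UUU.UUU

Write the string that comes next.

UUU.UUU.UUU.UUU.UUU.UUU.UUU.UUU

s(k+1) = s(k)·.·s(k) — each term doubles the last with '.' between the halves.
So the next term is two copies of UUU.UUU.UUU.UUU with '.' between the halves.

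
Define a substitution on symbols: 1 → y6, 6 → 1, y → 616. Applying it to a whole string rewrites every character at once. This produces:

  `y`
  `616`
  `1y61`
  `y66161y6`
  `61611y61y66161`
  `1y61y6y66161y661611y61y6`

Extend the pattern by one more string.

Rewriting the 24 symbols of 1y61y6y66161y661611y61y6 one by one yields y6 616 1 y6 616 1 616 1 1 y6 1 y6 616 1 1 y6 1 y6 y6 616 1 y6 616 1; concatenated:

y66161y6616161611y61y661611y61y6y66161y66161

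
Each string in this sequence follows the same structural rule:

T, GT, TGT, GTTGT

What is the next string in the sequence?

This is a Fibonacci-style word recurrence s(k) = s(k−2)·s(k−1): e.g. T·GT = TGT.
The next term joins TGT and GTTGT.

TGTGTTGT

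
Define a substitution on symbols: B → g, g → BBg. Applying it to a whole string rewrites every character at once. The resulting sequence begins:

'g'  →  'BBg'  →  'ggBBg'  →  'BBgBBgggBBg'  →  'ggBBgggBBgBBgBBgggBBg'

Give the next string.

Rewriting the 21 symbols of ggBBgggBBgBBgBBgggBBg one by one yields BBg BBg g g BBg BBg BBg g g BBg g g BBg g g BBg BBg BBg g g BBg; concatenated:

BBgBBgggBBgBBgBBgggBBgggBBgggBBgBBgBBgggBBg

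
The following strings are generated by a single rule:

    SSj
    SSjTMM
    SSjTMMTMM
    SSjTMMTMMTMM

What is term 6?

The strings grow by a fixed suffix TMM each time.
From SSjTMMTMMTMM, 2 further steps: SSjTMMTMMTMM → SSjTMMTMMTMMTMM → (answer).

SSjTMMTMMTMMTMMTMM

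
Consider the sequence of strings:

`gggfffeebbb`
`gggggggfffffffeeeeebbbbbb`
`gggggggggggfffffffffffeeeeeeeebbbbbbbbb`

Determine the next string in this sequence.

gggggggggggggggfffffffffffffffeeeeeeeeeeebbbbbbbbbbbb

Term n consists of 4n-1 g's, followed by 4n-1 f's, followed by 3n-1 e's, followed by 3n b's (n = 1, 2, …).
Setting n = 4 gives 15, 15, 11, 12 characters in each block.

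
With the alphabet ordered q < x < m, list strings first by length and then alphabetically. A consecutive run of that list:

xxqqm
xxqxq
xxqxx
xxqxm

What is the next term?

xxqmq

Find the rightmost character of xxqxm below m, bump it to the next letter, and reset everything to its right to q.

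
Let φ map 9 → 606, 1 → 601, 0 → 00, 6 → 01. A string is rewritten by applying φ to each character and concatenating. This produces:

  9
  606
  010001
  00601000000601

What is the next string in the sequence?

φ(00601000000601) expands symbol-by-symbol to 00 00 01 00 601 00 00 00 00 00 00 01 00 601; joining the 14 pieces gives the next term.

000001006010000000000000100601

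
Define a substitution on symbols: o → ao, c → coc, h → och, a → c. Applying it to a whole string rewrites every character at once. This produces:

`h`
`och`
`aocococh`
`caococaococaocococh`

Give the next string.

Rewriting the 19 symbols of caococaococaocococh one by one yields coc c ao coc ao coc c ao coc ao coc c ao coc ao coc ao coc och; concatenated:

coccaococaococcaococaococcaococaococaocococh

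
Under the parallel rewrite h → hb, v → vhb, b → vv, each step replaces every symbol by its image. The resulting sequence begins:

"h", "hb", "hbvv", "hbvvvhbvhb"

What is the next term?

Apply φ to hbvvvhbvhb symbol by symbol: h→hb, b→vv, v→vhb, v→vhb, v→vhb, h→hb, b→vv, v→vhb, h→hb, b→vv; joined: hb vv vhb vhb vhb hb vv vhb hb vv.

hbvvvhbvhbvhbhbvvvhbhbvv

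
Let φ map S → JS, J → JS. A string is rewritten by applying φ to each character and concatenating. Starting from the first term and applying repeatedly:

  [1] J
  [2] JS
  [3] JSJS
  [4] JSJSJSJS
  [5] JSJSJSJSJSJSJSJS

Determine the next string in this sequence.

Applying the rule to each of the 16 symbols of JSJSJSJSJSJSJSJS gives the pieces JS JS JS JS JS JS JS JS JS JS JS JS JS JS JS JS, which concatenate to the answer.

JSJSJSJSJSJSJSJSJSJSJSJSJSJSJSJS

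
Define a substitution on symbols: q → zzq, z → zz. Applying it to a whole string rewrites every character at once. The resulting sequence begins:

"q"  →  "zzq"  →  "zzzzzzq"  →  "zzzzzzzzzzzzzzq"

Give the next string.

φ(zzzzzzzzzzzzzzq) expands symbol-by-symbol to zz zz zz zz zz zz zz zz zz zz zz zz zz zz zzq; joining the 15 pieces gives the next term.

zzzzzzzzzzzzzzzzzzzzzzzzzzzzzzq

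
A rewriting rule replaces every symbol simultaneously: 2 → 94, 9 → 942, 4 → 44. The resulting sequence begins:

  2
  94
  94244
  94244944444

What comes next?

942449444449424444444444

Apply φ to 94244944444 symbol by symbol: 9→942, 4→44, 2→94, 4→44, 4→44, 9→942, 4→44, 4→44, 4→44, 4→44, 4→44; joined: 942 44 94 44 44 942 44 44 44 44 44.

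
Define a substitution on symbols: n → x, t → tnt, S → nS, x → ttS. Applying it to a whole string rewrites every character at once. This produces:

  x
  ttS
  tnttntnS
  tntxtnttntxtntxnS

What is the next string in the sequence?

Replace each of the 17 characters of tntxtnttntxtntxnS in place — tnt x tnt ttS tnt x tnt tnt x tnt ttS tnt x tnt ttS x nS — and concatenate.

tntxtntttStntxtnttntxtntttStntxtntttSxnS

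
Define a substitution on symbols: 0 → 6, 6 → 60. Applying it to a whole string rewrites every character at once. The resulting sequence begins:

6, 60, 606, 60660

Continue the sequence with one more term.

Apply φ to 60660 symbol by symbol: 6→60, 0→6, 6→60, 6→60, 0→6; joined: 60 6 60 60 6.

60660606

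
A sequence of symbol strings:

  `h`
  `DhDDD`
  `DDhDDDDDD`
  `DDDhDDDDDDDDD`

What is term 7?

s(k+1) = D·s(k)·DDD, so each term gains D as a prefix and DDD as a suffix.
From DDDhDDDDDDDDD, 3 further steps: DDDhDDDDDDDDD → DDDDhDDDDDDDDDDDD → DDDDDhDDDDDDDDDDDDDDD → (answer).

DDDDDDhDDDDDDDDDDDDDDDDDD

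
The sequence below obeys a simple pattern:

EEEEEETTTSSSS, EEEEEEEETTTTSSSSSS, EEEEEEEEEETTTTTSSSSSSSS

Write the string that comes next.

EEEEEEEEEEEETTTTTTSSSSSSSSSS

Term n consists of 2n+2 E's, followed by n+1 T's, followed by 2n S's, where the shown terms are n = 2, 3, 4.
Setting n = 5 gives 12, 6, 10 characters in each block.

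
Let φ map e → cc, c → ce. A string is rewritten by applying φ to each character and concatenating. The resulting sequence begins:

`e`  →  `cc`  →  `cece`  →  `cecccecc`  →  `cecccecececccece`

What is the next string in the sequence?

Replace each of the 16 characters of cecccecececccece in place — ce cc ce ce ce cc ce cc ce cc ce ce ce cc ce cc — and concatenate.

cecccecececccecccecccecececccecc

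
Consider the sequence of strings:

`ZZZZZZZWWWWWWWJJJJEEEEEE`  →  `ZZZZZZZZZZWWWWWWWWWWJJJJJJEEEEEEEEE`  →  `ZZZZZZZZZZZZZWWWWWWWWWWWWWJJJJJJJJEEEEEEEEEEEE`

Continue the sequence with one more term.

ZZZZZZZZZZZZZZZZWWWWWWWWWWWWWWWWJJJJJJJJJJEEEEEEEEEEEEEEE

Term n consists of 3n+1 Z's, followed by 3n+1 W's, followed by 2n J's, followed by 3n E's, where the shown terms are n = 2, 3, 4.
Setting n = 5 gives 16, 16, 10, 15 characters in each block.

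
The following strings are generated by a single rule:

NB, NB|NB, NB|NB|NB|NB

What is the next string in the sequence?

s(k+1) = s(k)·|·s(k) — each term doubles the last with '|' between the halves.
Doubling NB|NB|NB|NB with '|' between the halves:

NB|NB|NB|NB|NB|NB|NB|NB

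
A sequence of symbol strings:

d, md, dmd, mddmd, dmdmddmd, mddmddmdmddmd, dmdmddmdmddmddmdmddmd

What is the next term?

mddmddmdmddmddmdmddmdmddmddmdmddmd

From term 3 onward, concatenate the second-to-last term with the last: d·md = dmd, md·dmd = mddmd, …
So term 8 is mddmddmdmddmd·dmdmddmdmddmddmdmddmd.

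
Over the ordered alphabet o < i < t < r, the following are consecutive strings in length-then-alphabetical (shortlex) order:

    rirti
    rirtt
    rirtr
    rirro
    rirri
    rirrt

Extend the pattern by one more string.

rirrr

The successor of rirrt increments the rightmost position that isn't already r and resets every position after it to o.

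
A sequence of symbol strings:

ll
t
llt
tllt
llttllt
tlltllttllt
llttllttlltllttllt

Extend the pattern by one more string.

From term 3 onward, concatenate the second-to-last term with the last: ll·t = llt, t·llt = tllt, …
Continuing: tlltllttllt · llttllttlltllttllt gives term 8.

tlltllttlltllttllttlltllttllt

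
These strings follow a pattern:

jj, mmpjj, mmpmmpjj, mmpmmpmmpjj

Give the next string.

The strings grow by a fixed prefix mmp each time.
Applying this once more to mmpmmpmmpjj:

mmpmmpmmpmmpjj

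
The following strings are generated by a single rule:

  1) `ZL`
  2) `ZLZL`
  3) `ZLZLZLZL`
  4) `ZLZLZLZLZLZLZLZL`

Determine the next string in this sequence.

Each string is two copies of the previous one concatenated.
So the next term is two copies of ZLZLZLZLZLZLZLZL.

ZLZLZLZLZLZLZLZLZLZLZLZLZLZLZLZL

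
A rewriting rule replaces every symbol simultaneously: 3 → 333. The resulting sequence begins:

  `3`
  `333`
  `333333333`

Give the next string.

333333333333333333333333333

Apply φ to 333333333 symbol by symbol: 3→333, 3→333, 3→333, 3→333, 3→333, 3→333, 3→333, 3→333, 3→333; joined: 333 333 333 333 333 333 333 333 333.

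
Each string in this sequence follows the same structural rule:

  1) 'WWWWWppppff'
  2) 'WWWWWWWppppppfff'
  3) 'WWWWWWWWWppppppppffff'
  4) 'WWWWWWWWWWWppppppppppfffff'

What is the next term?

WWWWWWWWWWWWWppppppppppppffffff

Term n consists of 2n+1 W's, followed by 2n p's, followed by n f's, where the shown terms are n = 2, 3, 4, 5.
Setting n = 6 gives 13, 12, 6 characters in each block.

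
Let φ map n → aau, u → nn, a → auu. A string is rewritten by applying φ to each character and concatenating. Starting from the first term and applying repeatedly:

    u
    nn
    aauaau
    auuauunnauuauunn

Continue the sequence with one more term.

auunnnnauunnnnaauaauauunnnnauunnnnaauaau

Applying the rule to each of the 16 symbols of auuauunnauuauunn gives the pieces auu nn nn auu nn nn aau aau auu nn nn auu nn nn aau aau, which concatenate to the answer.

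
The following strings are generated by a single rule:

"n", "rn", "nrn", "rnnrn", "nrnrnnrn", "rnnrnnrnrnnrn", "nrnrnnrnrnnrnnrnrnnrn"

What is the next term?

rnnrnnrnrnnrnnrnrnnrnrnnrnnrnrnnrn

Each term (from the third on) is the two preceding terms concatenated in order: term 3 = n·rn = nrn.
Continuing: rnnrnnrnrnnrn · nrnrnnrnrnnrnnrnrnnrn gives term 8.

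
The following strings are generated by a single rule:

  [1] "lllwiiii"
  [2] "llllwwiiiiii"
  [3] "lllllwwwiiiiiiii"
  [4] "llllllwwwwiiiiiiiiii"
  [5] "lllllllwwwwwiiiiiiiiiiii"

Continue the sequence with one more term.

Reading off run lengths: l runs 3, 4, 5, 6, 7; w runs 1, 2, 3, 4, 5; i runs 4, 6, 8, 10, 12 — each is linear in n, where the shown terms are n = 2, 3, 4, 5, 6.
Setting n = 7 gives 8, 6, 14 characters in each block.

llllllllwwwwwwiiiiiiiiiiiiii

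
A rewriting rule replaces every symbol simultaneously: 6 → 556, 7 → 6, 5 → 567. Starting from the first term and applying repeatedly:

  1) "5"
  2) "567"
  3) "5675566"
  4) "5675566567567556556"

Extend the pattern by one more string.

Applying the rule to each of the 19 symbols of 5675566567567556556 gives the pieces 567 556 6 567 567 556 556 567 556 6 567 556 6 567 567 556 567 567 556, which concatenate to the answer.

567556656756755655656755665675566567567556567567556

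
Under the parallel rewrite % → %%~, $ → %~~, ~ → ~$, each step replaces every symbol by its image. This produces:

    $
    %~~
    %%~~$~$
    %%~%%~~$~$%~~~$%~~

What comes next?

Rewriting the 18 symbols of %%~%%~~$~$%~~~$%~~ one by one yields %%~ %%~ ~$ %%~ %%~ ~$ ~$ %~~ ~$ %~~ %%~ ~$ ~$ ~$ %~~ %%~ ~$ ~$; concatenated:

%%~%%~~$%%~%%~~$~$%~~~$%~~%%~~$~$~$%~~%%~~$~$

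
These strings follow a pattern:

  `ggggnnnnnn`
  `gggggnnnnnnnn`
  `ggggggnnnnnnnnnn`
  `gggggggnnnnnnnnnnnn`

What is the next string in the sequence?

ggggggggnnnnnnnnnnnnnn

The n-th term is n+1 g's then 2n n's, where the shown terms are n = 3, 4, 5, 6.
Setting n = 7 gives 8, 14 characters in each block.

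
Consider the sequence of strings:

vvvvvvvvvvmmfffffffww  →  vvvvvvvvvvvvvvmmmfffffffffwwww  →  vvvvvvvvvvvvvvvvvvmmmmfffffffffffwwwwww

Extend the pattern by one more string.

vvvvvvvvvvvvvvvvvvvvvvmmmmmfffffffffffffwwwwwwww

Reading off run lengths: v runs 10, 14, 18; m runs 2, 3, 4; f runs 7, 9, 11; w runs 2, 4, 6 — each is linear in n, where the shown terms are n = 2, 3, 4.
At n = 5 the blocks have lengths 22, 5, 13, 8.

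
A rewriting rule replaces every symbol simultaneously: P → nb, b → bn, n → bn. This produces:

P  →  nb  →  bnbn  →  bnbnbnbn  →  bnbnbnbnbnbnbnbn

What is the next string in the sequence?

bnbnbnbnbnbnbnbnbnbnbnbnbnbnbnbn

Applying the rule to each of the 16 symbols of bnbnbnbnbnbnbnbn gives the pieces bn bn bn bn bn bn bn bn bn bn bn bn bn bn bn bn, which concatenate to the answer.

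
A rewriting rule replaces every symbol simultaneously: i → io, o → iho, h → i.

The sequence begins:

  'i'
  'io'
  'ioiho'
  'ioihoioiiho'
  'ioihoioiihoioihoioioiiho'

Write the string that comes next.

Rewriting the 24 symbols of ioihoioiihoioihoioioiiho one by one yields io iho io i iho io iho io io i iho io iho io i iho io iho io iho io io i iho; concatenated:

ioihoioiihoioihoioioiihoioihoioiihoioihoioihoioioiiho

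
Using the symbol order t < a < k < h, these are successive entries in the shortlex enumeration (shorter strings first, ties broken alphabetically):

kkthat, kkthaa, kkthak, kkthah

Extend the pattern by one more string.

The successor of kkthah increments the rightmost position that isn't already h and resets every position after it to t.

kkthkt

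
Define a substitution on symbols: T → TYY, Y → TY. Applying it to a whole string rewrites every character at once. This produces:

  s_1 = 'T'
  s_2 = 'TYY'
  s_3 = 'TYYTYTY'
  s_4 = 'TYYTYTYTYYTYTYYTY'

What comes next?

Rewriting the 17 symbols of TYYTYTYTYYTYTYYTY one by one yields TYY TY TY TYY TY TYY TY TYY TY TY TYY TY TYY TY TY TYY TY; concatenated:

TYYTYTYTYYTYTYYTYTYYTYTYTYYTYTYYTYTYTYYTY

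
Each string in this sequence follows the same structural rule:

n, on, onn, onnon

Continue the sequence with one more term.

onnononn

From term 3 onward, concatenate the last term with the second-to-last: on·n = onn, onn·on = onnon, …
The next term joins onnon and onn.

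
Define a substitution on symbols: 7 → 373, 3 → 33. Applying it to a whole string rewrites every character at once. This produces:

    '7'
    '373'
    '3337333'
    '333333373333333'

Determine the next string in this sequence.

3333333333333337333333333333333

Replace each of the 15 characters of 333333373333333 in place — 33 33 33 33 33 33 33 373 33 33 33 33 33 33 33 — and concatenate.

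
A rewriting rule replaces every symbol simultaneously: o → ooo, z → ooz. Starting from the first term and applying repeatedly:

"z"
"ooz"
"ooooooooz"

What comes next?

ooooooooooooooooooooooooooz

Expanding ooooooooz: o→ooo, o→ooo, o→ooo, o→ooo, o→ooo, o→ooo, o→ooo, o→ooo, z→ooz. Concatenated: ooo ooo ooo ooo ooo ooo ooo ooo ooz.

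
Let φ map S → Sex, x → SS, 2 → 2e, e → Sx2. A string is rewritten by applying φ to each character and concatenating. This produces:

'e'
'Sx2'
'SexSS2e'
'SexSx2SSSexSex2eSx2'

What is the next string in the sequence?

Rewriting the 19 symbols of SexSx2SSSexSex2eSx2 one by one yields Sex Sx2 SS Sex SS 2e Sex Sex Sex Sx2 SS Sex Sx2 SS 2e Sx2 Sex SS 2e; concatenated:

SexSx2SSSexSS2eSexSexSexSx2SSSexSx2SS2eSx2SexSS2e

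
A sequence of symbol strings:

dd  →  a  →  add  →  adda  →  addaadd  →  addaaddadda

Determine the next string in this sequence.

From term 3 onward, concatenate the last term with the second-to-last: a·dd = add, add·a = adda, …
The next term joins addaaddadda and addaadd.

addaaddaddaaddaadd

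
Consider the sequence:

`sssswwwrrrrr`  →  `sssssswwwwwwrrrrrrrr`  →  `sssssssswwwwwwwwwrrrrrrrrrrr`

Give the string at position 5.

The n-th term is 2n+2 s's then 3n w's then 3n+2 r's (n = 1, 2, …).
Setting n = 5 gives 12, 15, 17 characters in each block.

sssssssssssswwwwwwwwwwwwwwwrrrrrrrrrrrrrrrrr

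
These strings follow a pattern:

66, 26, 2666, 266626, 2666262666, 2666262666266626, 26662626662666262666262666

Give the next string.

266626266626662626662626662666262666266626

This is a Fibonacci-style word recurrence s(k) = s(k−1)·s(k−2): e.g. 26·66 = 2666.
So term 8 is 26662626662666262666262666·2666262666266626.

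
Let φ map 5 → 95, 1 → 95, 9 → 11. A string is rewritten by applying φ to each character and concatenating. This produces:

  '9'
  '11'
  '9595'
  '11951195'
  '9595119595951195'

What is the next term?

11951195959511951195119595951195

Replace each of the 16 characters of 9595119595951195 in place — 11 95 11 95 95 95 11 95 11 95 11 95 95 95 11 95 — and concatenate.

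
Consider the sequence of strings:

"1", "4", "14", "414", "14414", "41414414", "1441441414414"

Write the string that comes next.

414144141441441414414

Each term (from the third on) is the two preceding terms concatenated in order: term 3 = 1·4 = 14.
So term 8 is 41414414·1441441414414.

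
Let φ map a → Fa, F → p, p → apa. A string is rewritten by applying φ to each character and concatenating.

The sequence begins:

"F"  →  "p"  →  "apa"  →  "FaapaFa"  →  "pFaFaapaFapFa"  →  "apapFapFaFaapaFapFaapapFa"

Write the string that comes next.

FaapaFaapapFaapapFapFaFaapaFapFaapapFaFaapaFaapapFa

φ(apapFapFaFaapaFapFaapapFa) expands symbol-by-symbol to Fa apa Fa apa p Fa apa p Fa p Fa Fa apa Fa p Fa apa p Fa Fa apa Fa apa p Fa; joining the 25 pieces gives the next term.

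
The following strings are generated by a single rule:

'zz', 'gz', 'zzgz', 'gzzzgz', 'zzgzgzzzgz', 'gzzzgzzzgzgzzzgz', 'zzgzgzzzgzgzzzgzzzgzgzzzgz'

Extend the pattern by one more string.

gzzzgzzzgzgzzzgzzzgzgzzzgzgzzzgzzzgzgzzzgz

Each term (from the third on) is the two preceding terms concatenated in order: term 3 = zz·gz = zzgz.
Continuing: gzzzgzzzgzgzzzgz · zzgzgzzzgzgzzzgzzzgzgzzzgz gives term 8.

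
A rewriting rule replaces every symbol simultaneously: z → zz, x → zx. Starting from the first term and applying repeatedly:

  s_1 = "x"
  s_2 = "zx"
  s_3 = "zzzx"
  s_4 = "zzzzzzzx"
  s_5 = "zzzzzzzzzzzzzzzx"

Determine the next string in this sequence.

Applying the rule to each of the 16 symbols of zzzzzzzzzzzzzzzx gives the pieces zz zz zz zz zz zz zz zz zz zz zz zz zz zz zz zx, which concatenate to the answer.

zzzzzzzzzzzzzzzzzzzzzzzzzzzzzzzx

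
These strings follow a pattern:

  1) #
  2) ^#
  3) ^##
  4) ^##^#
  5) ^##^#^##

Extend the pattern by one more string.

^##^#^##^##^#

From term 3 onward, concatenate the last term with the second-to-last: ^#·# = ^##, ^##·^# = ^##^#, …
So term 6 is ^##^#^##·^##^#.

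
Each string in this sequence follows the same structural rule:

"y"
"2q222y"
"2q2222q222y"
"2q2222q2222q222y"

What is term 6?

Every step adds 2q222 at the front: s(k+1) = 2q222·s(k).
From 2q2222q2222q222y, 2 further steps: 2q2222q2222q222y → 2q2222q2222q2222q222y → (answer).

2q2222q2222q2222q2222q222y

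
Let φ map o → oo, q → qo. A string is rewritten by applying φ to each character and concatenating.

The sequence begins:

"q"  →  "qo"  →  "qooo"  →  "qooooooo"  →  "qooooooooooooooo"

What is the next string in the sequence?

Replace each of the 16 characters of qooooooooooooooo in place — qo oo oo oo oo oo oo oo oo oo oo oo oo oo oo oo — and concatenate.

qooooooooooooooooooooooooooooooo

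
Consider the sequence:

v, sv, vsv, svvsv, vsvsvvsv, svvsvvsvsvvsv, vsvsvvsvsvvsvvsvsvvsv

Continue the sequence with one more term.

svvsvvsvsvvsvvsvsvvsvsvvsvvsvsvvsv

This is a Fibonacci-style word recurrence s(k) = s(k−2)·s(k−1): e.g. v·sv = vsv.
Continuing: svvsvvsvsvvsv · vsvsvvsvsvvsvvsvsvvsv gives term 8.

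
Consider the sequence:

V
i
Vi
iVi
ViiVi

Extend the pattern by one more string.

From term 3 onward, concatenate the second-to-last term with the last: V·i = Vi, i·Vi = iVi, …
Continuing: iVi · ViiVi gives term 6.

iViViiVi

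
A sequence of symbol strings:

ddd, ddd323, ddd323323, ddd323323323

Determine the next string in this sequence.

ddd323323323323

Every step adds 323 to the end: s(k+1) = s(k)·323.
So the next term is ddd323323323·323.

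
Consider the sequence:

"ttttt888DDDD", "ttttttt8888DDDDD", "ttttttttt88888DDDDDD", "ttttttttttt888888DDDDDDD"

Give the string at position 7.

ttttttttttttttttt888888888DDDDDDDDDD

Each string has the form t^{2n+1} 8^{n+1} D^{n+2}, where the shown terms are n = 2, 3, 4, 5.
For term 7, n = 8, so the run lengths are 17, 9, 10.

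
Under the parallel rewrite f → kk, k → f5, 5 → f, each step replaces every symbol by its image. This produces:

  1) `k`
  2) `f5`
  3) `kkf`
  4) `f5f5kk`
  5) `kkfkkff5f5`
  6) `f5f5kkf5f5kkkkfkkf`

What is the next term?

kkfkkff5f5kkfkkff5f5f5f5kkf5f5kk

Applying the rule to each of the 18 symbols of f5f5kkf5f5kkkkfkkf gives the pieces kk f kk f f5 f5 kk f kk f f5 f5 f5 f5 kk f5 f5 kk, which concatenate to the answer.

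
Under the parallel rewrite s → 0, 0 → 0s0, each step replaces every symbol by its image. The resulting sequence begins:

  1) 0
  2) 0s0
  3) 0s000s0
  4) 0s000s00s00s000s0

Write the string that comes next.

Replace each of the 17 characters of 0s000s00s00s000s0 in place — 0s0 0 0s0 0s0 0s0 0 0s0 0s0 0 0s0 0s0 0 0s0 0s0 0s0 0 0s0 — and concatenate.

0s000s00s00s000s00s000s00s000s00s00s000s0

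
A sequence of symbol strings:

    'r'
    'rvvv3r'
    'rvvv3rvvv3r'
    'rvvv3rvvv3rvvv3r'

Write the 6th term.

Every step adds vvv3r to the end: s(k+1) = s(k)·vvv3r.
From rvvv3rvvv3rvvv3r, 2 further steps: rvvv3rvvv3rvvv3r → rvvv3rvvv3rvvv3rvvv3r → (answer).

rvvv3rvvv3rvvv3rvvv3rvvv3r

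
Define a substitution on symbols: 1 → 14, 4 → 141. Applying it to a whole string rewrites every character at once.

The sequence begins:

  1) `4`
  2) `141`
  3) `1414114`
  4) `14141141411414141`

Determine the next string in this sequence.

14141141411414141141411414141141411414114

Replace each of the 17 characters of 14141141411414141 in place — 14 141 14 141 14 14 141 14 141 14 14 141 14 141 14 141 14 — and concatenate.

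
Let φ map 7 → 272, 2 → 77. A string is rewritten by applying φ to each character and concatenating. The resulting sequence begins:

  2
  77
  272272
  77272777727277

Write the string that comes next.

27227277272772722722722727727277272272

Applying the rule to each of the 14 symbols of 77272777727277 gives the pieces 272 272 77 272 77 272 272 272 272 77 272 77 272 272, which concatenate to the answer.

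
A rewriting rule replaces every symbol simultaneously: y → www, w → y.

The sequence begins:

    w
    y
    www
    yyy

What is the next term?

Rewriting each symbol of yyy: y→www, y→www, y→www, which concatenates to www www www.

wwwwwwwww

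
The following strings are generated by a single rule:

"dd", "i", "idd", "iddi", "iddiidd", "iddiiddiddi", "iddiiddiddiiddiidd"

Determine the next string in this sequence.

From term 3 onward, concatenate the last term with the second-to-last: i·dd = idd, idd·i = iddi, …
So term 8 is iddiiddiddiiddiidd·iddiiddiddi.

iddiiddiddiiddiiddiddiiddiddi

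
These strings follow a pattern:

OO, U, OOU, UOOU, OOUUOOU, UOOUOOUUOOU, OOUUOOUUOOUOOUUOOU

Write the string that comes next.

UOOUOOUUOOUOOUUOOUUOOUOOUUOOU

From term 3 onward, concatenate the second-to-last term with the last: OO·U = OOU, U·OOU = UOOU, …
So term 8 is UOOUOOUUOOU·OOUUOOUUOOUOOUUOOU.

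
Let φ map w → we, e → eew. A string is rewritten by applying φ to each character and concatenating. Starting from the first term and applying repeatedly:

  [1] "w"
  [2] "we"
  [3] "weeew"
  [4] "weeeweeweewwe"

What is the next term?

Applying the rule to each of the 13 symbols of weeeweeweewwe gives the pieces we eew eew eew we eew eew we eew eew we we eew, which concatenate to the answer.

weeeweeweewweeeweewweeeweewweweeew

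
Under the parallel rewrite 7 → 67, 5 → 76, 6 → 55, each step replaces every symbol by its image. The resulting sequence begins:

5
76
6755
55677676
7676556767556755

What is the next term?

67556755767655675567767655677676

φ(7676556767556755) expands symbol-by-symbol to 67 55 67 55 76 76 55 67 55 67 76 76 55 67 76 76; joining the 16 pieces gives the next term.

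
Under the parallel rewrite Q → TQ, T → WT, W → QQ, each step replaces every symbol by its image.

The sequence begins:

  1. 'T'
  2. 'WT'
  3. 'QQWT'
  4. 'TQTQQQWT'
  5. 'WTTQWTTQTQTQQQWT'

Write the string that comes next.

Rewriting the 16 symbols of WTTQWTTQTQTQQQWT one by one yields QQ WT WT TQ QQ WT WT TQ WT TQ WT TQ TQ TQ QQ WT; concatenated:

QQWTWTTQQQWTWTTQWTTQWTTQTQTQQQWT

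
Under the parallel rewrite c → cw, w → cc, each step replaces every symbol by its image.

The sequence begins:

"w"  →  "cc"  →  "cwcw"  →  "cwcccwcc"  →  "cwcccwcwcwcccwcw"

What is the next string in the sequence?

cwcccwcwcwcccwcccwcccwcwcwcccwcc

φ(cwcccwcwcwcccwcw) expands symbol-by-symbol to cw cc cw cw cw cc cw cc cw cc cw cw cw cc cw cc; joining the 16 pieces gives the next term.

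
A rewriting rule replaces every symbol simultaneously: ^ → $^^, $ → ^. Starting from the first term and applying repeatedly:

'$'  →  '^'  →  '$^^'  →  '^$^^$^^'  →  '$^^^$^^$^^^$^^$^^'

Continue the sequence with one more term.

φ($^^^$^^$^^^$^^$^^) expands symbol-by-symbol to ^ $^^ $^^ $^^ ^ $^^ $^^ ^ $^^ $^^ $^^ ^ $^^ $^^ ^ $^^ $^^; joining the 17 pieces gives the next term.

^$^^$^^$^^^$^^$^^^$^^$^^$^^^$^^$^^^$^^$^^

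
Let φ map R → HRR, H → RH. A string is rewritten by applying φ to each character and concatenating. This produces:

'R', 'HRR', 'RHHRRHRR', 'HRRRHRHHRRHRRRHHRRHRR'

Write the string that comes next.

RHHRRHRRHRRRHHRRRHRHHRRHRRRHHRRHRRHRRRHRHHRRHRRRHHRRHRR

Replace each of the 21 characters of HRRRHRHHRRHRRRHHRRHRR in place — RH HRR HRR HRR RH HRR RH RH HRR HRR RH HRR HRR HRR RH RH HRR HRR RH HRR HRR — and concatenate.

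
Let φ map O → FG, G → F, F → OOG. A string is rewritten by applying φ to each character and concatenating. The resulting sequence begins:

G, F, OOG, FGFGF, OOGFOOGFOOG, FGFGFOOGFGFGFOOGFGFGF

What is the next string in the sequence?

Replace each of the 21 characters of FGFGFOOGFGFGFOOGFGFGF in place — OOG F OOG F OOG FG FG F OOG F OOG F OOG FG FG F OOG F OOG F OOG — and concatenate.

OOGFOOGFOOGFGFGFOOGFOOGFOOGFGFGFOOGFOOGFOOG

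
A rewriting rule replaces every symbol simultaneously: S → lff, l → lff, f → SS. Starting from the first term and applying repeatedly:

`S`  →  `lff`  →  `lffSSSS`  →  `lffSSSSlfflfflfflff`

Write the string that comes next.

lffSSSSlfflfflfflfflffSSSSlffSSSSlffSSSSlffSSSS

Replace each of the 19 characters of lffSSSSlfflfflfflff in place — lff SS SS lff lff lff lff lff SS SS lff SS SS lff SS SS lff SS SS — and concatenate.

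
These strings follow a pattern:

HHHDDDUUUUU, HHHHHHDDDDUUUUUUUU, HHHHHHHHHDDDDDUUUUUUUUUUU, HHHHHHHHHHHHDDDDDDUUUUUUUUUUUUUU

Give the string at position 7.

HHHHHHHHHHHHHHHHHHHHHDDDDDDDDDUUUUUUUUUUUUUUUUUUUUUUU

Reading off run lengths: H runs 3, 6, 9, 12; D runs 3, 4, 5, 6; U runs 5, 8, 11, 14 — each is linear in n (n = 1, 2, …).
For term 7, n = 7, so the run lengths are 21, 9, 23.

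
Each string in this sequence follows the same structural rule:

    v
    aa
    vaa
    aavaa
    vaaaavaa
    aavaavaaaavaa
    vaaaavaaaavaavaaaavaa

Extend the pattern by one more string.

Each term (from the third on) is the two preceding terms concatenated in order: term 3 = v·aa = vaa.
Continuing: aavaavaaaavaa · vaaaavaaaavaavaaaavaa gives term 8.

aavaavaaaavaavaaaavaaaavaavaaaavaa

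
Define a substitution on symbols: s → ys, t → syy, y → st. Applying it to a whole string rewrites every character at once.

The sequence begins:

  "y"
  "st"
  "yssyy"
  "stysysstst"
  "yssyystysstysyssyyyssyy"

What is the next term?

Replace each of the 23 characters of yssyystysstysyssyyyssyy in place — st ys ys st st ys syy st ys ys syy st ys st ys ys st st st ys ys st st — and concatenate.

stysysststyssyystysyssyystysstysysstststysysstst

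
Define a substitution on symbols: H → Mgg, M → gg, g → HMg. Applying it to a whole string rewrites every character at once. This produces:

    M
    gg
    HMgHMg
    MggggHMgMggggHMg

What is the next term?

Rewriting the 16 symbols of MggggHMgMggggHMg one by one yields gg HMg HMg HMg HMg Mgg gg HMg gg HMg HMg HMg HMg Mgg gg HMg; concatenated:

ggHMgHMgHMgHMgMggggHMgggHMgHMgHMgHMgMggggHMg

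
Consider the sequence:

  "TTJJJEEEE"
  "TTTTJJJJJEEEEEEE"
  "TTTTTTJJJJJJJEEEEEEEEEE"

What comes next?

TTTTTTTTJJJJJJJJJEEEEEEEEEEEEE

Each string has the form T^{2n} J^{2n+1} E^{3n+1} (n = 1, 2, …).
For the next term, n = 4, so the run lengths are 8, 9, 13.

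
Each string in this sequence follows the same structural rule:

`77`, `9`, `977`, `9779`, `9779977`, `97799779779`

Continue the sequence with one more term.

977997797799779977

Each term (from the third on) is the previous term followed by the one before it: term 3 = 9·77 = 977.
Continuing: 97799779779 · 9779977 gives term 7.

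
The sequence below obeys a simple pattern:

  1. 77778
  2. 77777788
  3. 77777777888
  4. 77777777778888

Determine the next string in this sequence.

The n-th term is 2n 7's then n-1 8's, where the shown terms are n = 2, 3, 4, 5.
Setting n = 6 gives 12, 5 characters in each block.

77777777777788888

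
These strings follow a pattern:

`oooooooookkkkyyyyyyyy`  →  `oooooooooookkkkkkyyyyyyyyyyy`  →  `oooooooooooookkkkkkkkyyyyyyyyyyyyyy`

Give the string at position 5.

oooooooooooooooookkkkkkkkkkkkyyyyyyyyyyyyyyyyyyyy

Reading off run lengths: o runs 9, 11, 13; k runs 4, 6, 8; y runs 8, 11, 14 — each is linear in n, where the shown terms are n = 3, 4, 5.
For term 5, n = 7, so the run lengths are 17, 12, 20.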